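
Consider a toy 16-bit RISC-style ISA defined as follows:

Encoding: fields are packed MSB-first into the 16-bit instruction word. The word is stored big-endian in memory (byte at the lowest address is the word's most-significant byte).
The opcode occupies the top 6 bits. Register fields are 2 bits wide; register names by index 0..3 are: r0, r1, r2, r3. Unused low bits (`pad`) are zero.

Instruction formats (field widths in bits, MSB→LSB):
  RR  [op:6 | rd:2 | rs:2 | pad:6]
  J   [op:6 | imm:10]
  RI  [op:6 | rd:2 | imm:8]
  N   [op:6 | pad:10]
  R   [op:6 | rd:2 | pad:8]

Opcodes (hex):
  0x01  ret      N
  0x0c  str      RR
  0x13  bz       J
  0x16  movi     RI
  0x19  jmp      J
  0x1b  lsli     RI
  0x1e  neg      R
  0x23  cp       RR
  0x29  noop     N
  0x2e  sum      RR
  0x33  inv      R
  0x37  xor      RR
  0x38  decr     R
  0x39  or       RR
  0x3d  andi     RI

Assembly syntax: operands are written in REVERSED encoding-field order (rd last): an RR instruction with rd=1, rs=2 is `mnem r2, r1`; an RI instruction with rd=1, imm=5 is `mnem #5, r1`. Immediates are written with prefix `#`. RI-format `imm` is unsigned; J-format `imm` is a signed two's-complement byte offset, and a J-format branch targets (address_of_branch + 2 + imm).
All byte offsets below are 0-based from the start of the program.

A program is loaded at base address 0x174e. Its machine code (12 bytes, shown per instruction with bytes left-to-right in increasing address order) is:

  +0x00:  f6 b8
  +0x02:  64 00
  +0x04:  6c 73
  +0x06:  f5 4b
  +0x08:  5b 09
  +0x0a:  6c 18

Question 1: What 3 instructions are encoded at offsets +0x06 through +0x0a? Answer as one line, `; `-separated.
+0x06: f5 4b ⇒ word 0xf54b (big)
  top 6b → 0x3d → andi [RI]
  [9:8] rd=1 = r1
  [7:0] imm=75 = #75
+0x08: 5b 09 ⇒ word 0x5b09 (big)
  top 6b → 0x16 → movi [RI]
  [9:8] rd=3 = r3
  [7:0] imm=9 = #9
+0x0a: 6c 18 ⇒ word 0x6c18 (big)
  top 6b → 0x1b → lsli [RI]
  [9:8] rd=0 = r0
  [7:0] imm=24 = #24

andi #75, r1; movi #9, r3; lsli #24, r0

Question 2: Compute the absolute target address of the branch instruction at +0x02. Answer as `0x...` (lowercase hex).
off 0x02: read 64 00 as big → 0x6400
  op=0x6400>>10=0x19 ⇒ jmp (J)
  imm@[9:0]=0x0 ⇒ #0
  target = base 0x174e + off 0x02 + 2 + imm 0 = 0x1752

0x1752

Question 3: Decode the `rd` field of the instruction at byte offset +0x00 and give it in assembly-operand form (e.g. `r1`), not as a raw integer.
r2

+0x00: f6 b8 ⇒ word 0xf6b8 (big)
  top 6b → 0x3d → andi [RI]
  [9:8] rd=2 = r2
  [7:0] imm=184 = #184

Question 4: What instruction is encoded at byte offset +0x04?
lsli #115, r0

[04] 6c 73 → 0x6c73
  op=0x6c73>>10=0x1b ⇒ lsli (RI)
  rd@[9:8]=0x0 ⇒ r0
  imm@[7:0]=0x73 ⇒ #115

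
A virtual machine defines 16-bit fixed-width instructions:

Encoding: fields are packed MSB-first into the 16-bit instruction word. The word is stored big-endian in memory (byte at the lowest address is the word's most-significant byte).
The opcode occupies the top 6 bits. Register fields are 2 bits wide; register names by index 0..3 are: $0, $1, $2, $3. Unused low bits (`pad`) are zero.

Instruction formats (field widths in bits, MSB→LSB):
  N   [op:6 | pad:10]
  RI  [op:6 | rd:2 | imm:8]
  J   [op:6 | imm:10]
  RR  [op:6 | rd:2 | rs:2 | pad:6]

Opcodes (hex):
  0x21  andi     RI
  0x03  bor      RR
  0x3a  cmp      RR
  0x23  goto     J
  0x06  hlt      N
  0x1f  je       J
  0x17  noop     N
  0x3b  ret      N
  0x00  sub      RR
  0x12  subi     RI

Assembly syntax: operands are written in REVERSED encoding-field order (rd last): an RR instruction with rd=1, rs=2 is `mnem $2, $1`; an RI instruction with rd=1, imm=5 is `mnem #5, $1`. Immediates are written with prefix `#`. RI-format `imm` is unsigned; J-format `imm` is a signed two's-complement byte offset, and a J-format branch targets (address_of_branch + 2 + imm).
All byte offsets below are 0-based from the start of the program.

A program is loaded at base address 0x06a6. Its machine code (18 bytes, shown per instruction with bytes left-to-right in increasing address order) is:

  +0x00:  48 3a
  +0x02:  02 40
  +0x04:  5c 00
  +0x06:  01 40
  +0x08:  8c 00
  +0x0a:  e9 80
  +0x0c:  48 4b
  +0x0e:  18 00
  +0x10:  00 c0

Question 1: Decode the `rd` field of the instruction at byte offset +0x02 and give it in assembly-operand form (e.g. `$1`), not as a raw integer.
$2

@+02  big-endian(02 40) = 0x0240
  op=0x0240>>10=0x0 ⇒ sub (RR)
  rd@[9:8]=0x2 ⇒ $2
  rs@[7:6]=0x1 ⇒ $1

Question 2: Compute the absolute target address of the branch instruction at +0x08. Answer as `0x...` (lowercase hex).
@+08  big-endian(8c 00) = 0x8c00
  opcode bits[15:10]=0x23: goto/J
  [9:0] imm=0 = #0
  target = base 0x06a6 + off 0x08 + 2 + imm 0 = 0x06b0

0x06b0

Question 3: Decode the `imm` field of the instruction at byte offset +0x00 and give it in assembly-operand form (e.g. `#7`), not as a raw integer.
#58

@+00  big-endian(48 3a) = 0x483a
  opcode bits[15:10]=0x12: subi/RI
  [9:8] rd=0 = $0
  [7:0] imm=58 = #58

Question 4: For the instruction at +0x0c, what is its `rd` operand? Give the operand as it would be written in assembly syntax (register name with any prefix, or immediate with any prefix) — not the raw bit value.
[0c] 48 4b → 0x484b
  opcode bits[15:10]=0x12: subi/RI
  rd@[9:8]=0x0 ⇒ $0
  imm@[7:0]=0x4b ⇒ #75

$0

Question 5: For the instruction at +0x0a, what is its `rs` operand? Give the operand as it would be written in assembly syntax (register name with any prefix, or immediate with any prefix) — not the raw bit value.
$2

@+0a  big-endian(e9 80) = 0xe980
  opcode bits[15:10]=0x3a: cmp/RR
  [9:8] rd=1 = $1
  [7:6] rs=2 = $2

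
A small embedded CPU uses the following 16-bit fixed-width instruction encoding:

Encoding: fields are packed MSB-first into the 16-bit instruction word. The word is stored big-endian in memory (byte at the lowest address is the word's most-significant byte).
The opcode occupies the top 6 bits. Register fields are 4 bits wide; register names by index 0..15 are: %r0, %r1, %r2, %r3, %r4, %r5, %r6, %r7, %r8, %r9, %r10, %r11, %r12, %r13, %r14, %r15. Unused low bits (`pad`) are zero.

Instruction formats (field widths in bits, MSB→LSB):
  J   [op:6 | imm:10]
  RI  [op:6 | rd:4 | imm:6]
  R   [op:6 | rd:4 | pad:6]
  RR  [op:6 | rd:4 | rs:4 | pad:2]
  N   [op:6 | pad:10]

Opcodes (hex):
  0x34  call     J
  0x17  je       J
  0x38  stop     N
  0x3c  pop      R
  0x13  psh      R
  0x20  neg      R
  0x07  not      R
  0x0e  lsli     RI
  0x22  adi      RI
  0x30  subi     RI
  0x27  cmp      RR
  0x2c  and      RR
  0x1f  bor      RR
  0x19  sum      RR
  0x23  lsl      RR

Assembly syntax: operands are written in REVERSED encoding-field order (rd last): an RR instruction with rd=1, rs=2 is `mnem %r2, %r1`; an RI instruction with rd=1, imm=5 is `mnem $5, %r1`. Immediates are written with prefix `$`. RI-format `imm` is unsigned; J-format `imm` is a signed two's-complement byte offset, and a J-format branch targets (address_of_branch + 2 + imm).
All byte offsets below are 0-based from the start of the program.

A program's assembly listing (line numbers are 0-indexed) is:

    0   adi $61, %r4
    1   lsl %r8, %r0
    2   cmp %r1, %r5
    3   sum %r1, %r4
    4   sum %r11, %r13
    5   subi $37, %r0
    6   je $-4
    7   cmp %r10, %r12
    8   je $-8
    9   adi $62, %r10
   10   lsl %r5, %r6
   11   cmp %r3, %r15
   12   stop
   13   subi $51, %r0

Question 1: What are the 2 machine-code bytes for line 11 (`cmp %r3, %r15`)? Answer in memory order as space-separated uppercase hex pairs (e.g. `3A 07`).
9F CC

L11: cmp op=0x27:6|rd=15:4|rs=3:4|pad=0:2 ⇒ 0x9fcc ⇒ big 9f cc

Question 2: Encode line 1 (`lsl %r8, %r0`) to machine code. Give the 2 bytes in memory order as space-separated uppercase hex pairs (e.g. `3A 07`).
L1: lsl op=0x23:6|rd=0:4|rs=8:4|pad=0:2 ⇒ 0x8c20 ⇒ big 8c 20

8C 20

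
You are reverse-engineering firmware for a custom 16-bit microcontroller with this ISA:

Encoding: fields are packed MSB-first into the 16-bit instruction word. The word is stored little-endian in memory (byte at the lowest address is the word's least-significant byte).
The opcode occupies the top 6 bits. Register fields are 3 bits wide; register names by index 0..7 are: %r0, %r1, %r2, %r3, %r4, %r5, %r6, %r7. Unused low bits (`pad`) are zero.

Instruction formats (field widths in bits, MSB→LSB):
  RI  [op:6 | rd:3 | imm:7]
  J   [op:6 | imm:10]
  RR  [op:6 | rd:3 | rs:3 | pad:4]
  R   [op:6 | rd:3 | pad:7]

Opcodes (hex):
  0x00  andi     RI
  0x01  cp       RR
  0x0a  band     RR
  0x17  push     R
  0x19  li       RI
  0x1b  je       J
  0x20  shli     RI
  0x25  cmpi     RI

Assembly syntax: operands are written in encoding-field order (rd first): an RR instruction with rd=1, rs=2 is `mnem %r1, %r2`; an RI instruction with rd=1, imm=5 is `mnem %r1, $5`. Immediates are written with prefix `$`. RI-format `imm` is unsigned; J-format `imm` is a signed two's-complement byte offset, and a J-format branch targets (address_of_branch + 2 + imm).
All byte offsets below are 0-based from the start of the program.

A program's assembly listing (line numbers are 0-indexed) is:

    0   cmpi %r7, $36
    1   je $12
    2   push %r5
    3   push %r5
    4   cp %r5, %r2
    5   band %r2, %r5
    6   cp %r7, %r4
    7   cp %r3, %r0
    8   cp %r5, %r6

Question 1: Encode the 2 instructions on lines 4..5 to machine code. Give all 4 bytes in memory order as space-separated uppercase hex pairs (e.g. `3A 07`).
A0 06 50 29

4. cp fields op=0x1:6|rd=5:3|rs=2:3|pad=0:4 → word 06a0h → a0 06
5. band fields op=0xa:6|rd=2:3|rs=5:3|pad=0:4 → word 2950h → 50 29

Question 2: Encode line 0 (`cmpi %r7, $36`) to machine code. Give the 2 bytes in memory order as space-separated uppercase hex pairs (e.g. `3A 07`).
L0: cmpi op=0x25:6|rd=7:3|imm=36:7 ⇒ 0x97a4 ⇒ little a4 97

A4 97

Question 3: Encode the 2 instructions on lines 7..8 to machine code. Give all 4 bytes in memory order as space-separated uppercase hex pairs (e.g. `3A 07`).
line 7 (cp): pack op=0x1:6|rd=3:3|rs=0:3|pad=0:4 = 0x0580; little→ 80 05
line 8 (cp): pack op=0x1:6|rd=5:3|rs=6:3|pad=0:4 = 0x06e0; little→ e0 06

80 05 E0 06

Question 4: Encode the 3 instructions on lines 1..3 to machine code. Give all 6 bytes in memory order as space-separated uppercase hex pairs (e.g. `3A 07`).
L1: je op=0x1b:6|imm=12:10 ⇒ 0x6c0c ⇒ little 0c 6c
L2: push op=0x17:6|rd=5:3|pad=0:7 ⇒ 0x5e80 ⇒ little 80 5e
L3: push op=0x17:6|rd=5:3|pad=0:7 ⇒ 0x5e80 ⇒ little 80 5e

0C 6C 80 5E 80 5E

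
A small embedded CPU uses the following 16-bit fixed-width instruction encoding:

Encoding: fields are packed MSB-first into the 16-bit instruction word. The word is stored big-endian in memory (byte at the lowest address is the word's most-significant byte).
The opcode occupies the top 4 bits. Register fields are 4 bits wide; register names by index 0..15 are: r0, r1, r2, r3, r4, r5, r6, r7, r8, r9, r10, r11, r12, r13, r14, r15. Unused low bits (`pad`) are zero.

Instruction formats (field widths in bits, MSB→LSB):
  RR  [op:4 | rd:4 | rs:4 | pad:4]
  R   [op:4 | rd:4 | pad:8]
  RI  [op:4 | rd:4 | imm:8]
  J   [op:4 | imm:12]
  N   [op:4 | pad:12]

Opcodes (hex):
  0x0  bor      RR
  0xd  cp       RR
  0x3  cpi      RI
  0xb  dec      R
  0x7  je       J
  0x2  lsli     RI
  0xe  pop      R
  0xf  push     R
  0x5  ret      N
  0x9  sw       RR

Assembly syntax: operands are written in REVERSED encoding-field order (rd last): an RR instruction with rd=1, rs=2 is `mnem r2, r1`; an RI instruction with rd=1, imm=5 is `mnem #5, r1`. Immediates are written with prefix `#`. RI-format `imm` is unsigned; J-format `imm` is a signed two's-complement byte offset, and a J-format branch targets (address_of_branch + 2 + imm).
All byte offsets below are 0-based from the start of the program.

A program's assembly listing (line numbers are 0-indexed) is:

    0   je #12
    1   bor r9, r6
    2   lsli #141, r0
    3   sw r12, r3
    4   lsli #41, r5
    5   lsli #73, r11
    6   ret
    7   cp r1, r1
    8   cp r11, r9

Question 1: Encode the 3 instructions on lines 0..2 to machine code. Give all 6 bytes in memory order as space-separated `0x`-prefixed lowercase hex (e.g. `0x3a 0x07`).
0. je fields op=0x7:4|imm=12:12 → word 700ch → 70 0c
1. bor fields op=0x0:4|rd=6:4|rs=9:4|pad=0:4 → word 0690h → 06 90
2. lsli fields op=0x2:4|rd=0:4|imm=141:8 → word 208dh → 20 8d

0x70 0x0c 0x06 0x90 0x20 0x8d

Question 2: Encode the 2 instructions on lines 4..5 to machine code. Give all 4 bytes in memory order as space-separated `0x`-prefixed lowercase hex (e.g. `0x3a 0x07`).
L4: lsli op=0x2:4|rd=5:4|imm=41:8 ⇒ 0x2529 ⇒ big 25 29
L5: lsli op=0x2:4|rd=11:4|imm=73:8 ⇒ 0x2b49 ⇒ big 2b 49

0x25 0x29 0x2b 0x49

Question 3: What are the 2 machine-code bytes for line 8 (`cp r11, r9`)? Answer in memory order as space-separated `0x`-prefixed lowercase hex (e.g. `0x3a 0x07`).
L8: cp op=0xd:4|rd=9:4|rs=11:4|pad=0:4 ⇒ 0xd9b0 ⇒ big d9 b0

0xd9 0xb0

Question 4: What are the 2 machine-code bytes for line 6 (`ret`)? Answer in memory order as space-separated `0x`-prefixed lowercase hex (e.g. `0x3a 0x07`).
line 6 (ret): pack op=0x5:4|pad=0:12 = 0x5000; big→ 50 00

0x50 0x00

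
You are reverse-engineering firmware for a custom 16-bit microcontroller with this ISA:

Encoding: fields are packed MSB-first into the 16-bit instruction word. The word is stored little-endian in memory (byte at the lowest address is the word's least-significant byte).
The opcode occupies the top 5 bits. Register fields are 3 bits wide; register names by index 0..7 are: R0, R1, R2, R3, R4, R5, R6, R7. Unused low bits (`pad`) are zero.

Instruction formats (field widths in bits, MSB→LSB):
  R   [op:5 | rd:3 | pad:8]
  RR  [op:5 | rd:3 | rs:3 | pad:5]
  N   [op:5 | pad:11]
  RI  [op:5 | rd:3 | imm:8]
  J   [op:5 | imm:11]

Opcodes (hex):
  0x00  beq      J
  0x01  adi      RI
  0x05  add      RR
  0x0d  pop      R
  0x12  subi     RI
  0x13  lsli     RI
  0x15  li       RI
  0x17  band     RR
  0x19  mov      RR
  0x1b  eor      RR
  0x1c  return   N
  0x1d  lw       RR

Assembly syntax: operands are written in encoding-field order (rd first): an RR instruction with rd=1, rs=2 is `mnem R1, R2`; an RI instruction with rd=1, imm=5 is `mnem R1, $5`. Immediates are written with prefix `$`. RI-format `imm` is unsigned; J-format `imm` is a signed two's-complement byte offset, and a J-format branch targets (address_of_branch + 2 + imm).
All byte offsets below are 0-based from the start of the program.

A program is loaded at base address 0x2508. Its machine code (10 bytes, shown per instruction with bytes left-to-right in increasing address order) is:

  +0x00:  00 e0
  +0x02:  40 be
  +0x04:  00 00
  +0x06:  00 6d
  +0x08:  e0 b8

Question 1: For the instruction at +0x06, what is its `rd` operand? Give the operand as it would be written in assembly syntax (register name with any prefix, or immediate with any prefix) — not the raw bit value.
R5

@+06  little-endian(00 6d) = 0x6d00
  top 5b → 0xd → pop [R]
  rd@[10:8]=0x5 ⇒ R5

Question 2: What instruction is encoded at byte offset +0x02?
[02] 40 be → 0xbe40
  top 5b → 0x17 → band [RR]
  [10:8] rd=6 = R6
  [7:5] rs=2 = R2

band R6, R2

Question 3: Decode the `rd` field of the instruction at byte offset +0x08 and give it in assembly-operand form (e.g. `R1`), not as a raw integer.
R0

@+08  little-endian(e0 b8) = 0xb8e0
  op=0xb8e0>>11=0x17 ⇒ band (RR)
  rd: (w>>8)&0x7=0x0 → R0
  rs: (w>>5)&0x7=0x7 → R7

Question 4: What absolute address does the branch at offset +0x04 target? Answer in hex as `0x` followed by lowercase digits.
0x250e

[04] 00 00 → 0x0000
  op=0x0000>>11=0x0 ⇒ beq (J)
  imm@[10:0]=0x0 ⇒ $0
  target = base 0x2508 + off 0x04 + 2 + imm 0 = 0x250e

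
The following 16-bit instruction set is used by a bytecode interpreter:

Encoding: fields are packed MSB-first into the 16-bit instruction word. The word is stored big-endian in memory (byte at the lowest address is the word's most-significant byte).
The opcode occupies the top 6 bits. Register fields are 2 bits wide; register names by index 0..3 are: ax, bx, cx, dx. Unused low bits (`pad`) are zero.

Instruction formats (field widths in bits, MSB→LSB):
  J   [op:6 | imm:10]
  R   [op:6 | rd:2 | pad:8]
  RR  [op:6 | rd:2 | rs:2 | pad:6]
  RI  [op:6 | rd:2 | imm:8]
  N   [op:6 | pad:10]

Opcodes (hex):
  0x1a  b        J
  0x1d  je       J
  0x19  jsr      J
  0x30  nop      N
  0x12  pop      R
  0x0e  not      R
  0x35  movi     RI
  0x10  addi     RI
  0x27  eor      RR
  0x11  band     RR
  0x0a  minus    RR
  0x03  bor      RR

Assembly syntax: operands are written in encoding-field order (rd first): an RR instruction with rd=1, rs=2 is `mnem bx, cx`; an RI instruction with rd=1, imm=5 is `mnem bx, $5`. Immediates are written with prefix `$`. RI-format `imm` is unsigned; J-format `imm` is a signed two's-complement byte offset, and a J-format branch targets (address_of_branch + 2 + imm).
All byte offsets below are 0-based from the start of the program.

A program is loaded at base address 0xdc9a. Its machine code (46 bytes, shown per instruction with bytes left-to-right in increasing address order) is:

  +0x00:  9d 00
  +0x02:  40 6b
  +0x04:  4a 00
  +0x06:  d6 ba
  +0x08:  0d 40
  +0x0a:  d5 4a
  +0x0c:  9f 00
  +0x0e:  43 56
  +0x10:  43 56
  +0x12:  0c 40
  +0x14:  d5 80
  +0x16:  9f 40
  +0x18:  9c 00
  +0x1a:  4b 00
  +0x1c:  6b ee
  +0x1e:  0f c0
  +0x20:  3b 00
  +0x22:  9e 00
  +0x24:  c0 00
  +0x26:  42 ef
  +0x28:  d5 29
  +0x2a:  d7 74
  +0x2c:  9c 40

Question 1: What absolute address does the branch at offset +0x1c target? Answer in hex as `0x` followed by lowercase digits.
0xdca6

+0x1c: 6b ee ⇒ word 0x6bee (big)
  op=0x6bee>>10=0x1a ⇒ b (J)
  imm: (w>>0)&0x3ff=0x3ee (s10→-18) → $-18
  target = base 0xdc9a + off 0x1c + 2 + imm -18 = 0xdca6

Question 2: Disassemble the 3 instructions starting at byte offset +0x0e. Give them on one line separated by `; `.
[0e] 43 56 → 0x4356
  opcode bits[15:10]=0x10: addi/RI
  [9:8] rd=3 = dx
  [7:0] imm=86 = $86
[10] 43 56 → 0x4356
  opcode bits[15:10]=0x10: addi/RI
  [9:8] rd=3 = dx
  [7:0] imm=86 = $86
[12] 0c 40 → 0x0c40
  opcode bits[15:10]=0x3: bor/RR
  [9:8] rd=0 = ax
  [7:6] rs=1 = bx

addi dx, $86; addi dx, $86; bor ax, bx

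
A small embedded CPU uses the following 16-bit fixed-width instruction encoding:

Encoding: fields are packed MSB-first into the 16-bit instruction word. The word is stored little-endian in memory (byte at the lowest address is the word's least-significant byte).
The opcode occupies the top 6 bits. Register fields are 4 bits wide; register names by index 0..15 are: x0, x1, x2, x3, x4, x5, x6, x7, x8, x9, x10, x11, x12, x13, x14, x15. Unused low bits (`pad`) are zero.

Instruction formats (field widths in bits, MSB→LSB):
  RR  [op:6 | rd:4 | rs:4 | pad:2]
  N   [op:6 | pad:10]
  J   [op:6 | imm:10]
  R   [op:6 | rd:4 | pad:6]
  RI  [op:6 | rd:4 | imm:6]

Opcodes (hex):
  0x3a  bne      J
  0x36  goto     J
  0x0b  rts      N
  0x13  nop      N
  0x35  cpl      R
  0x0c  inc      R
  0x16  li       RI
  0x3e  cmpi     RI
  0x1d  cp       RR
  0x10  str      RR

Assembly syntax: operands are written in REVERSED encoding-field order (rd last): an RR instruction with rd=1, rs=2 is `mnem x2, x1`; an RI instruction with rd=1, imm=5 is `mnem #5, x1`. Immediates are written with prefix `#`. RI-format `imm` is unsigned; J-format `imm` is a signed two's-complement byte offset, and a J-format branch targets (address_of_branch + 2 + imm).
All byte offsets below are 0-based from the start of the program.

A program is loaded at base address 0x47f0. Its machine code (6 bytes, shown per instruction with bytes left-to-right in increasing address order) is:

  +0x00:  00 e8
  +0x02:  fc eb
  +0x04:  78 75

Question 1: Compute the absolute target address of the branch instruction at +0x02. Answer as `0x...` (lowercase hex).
0x47f0

[02] fc eb → 0xebfc
  opcode bits[15:10]=0x3a: bne/J
  [9:0] imm=1020 (s10→-4) = #-4
  target = base 0x47f0 + off 0x02 + 2 + imm -4 = 0x47f0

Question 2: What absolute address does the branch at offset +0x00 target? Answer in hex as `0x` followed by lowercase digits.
0x47f2

+0x00: 00 e8 ⇒ word 0xe800 (little)
  opcode bits[15:10]=0x3a: bne/J
  imm: (w>>0)&0x3ff=0x0 → #0
  target = base 0x47f0 + off 0x00 + 2 + imm 0 = 0x47f2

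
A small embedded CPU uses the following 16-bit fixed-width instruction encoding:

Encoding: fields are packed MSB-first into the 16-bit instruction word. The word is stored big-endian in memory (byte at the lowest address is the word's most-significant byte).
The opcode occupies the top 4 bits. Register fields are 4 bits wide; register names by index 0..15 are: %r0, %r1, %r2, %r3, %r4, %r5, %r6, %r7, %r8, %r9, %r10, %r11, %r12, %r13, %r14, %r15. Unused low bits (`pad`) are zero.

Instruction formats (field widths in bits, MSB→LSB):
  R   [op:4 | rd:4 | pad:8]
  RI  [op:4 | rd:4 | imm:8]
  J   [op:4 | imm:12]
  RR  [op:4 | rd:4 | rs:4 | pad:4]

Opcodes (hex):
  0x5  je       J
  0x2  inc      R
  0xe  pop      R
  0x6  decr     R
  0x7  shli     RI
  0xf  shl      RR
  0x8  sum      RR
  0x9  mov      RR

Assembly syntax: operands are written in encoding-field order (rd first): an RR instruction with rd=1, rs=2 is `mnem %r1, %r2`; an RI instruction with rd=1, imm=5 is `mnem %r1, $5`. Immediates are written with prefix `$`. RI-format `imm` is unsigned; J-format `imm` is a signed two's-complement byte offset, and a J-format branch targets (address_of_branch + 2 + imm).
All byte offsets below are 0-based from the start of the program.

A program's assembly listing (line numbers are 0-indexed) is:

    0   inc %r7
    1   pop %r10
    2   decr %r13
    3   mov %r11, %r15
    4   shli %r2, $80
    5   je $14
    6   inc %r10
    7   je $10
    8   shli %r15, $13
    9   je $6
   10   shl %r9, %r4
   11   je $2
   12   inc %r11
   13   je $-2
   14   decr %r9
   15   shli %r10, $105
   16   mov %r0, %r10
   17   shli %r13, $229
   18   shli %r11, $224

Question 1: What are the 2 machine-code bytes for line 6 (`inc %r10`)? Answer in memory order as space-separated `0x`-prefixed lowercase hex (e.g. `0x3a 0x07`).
line 6 (inc): pack op=0x2:4|rd=10:4|pad=0:8 = 0x2a00; big→ 2a 00

0x2a 0x00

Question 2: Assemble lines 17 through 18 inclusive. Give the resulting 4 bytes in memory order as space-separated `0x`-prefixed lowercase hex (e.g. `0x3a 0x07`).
17. shli fields op=0x7:4|rd=13:4|imm=229:8 → word 7de5h → 7d e5
18. shli fields op=0x7:4|rd=11:4|imm=224:8 → word 7be0h → 7b e0

0x7d 0xe5 0x7b 0xe0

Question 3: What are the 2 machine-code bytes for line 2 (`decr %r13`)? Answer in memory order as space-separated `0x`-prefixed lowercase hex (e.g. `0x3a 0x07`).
0x6d 0x00

2. decr fields op=0x6:4|rd=13:4|pad=0:8 → word 6d00h → 6d 00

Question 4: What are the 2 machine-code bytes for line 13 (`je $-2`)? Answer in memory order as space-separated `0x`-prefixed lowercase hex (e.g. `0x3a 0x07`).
L13: je op=0x5:4|imm=-2:12 ⇒ 0x5ffe ⇒ big 5f fe

0x5f 0xfe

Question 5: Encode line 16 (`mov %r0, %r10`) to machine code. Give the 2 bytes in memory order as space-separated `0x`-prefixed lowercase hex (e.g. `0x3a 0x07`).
L16: mov op=0x9:4|rd=0:4|rs=10:4|pad=0:4 ⇒ 0x90a0 ⇒ big 90 a0

0x90 0xa0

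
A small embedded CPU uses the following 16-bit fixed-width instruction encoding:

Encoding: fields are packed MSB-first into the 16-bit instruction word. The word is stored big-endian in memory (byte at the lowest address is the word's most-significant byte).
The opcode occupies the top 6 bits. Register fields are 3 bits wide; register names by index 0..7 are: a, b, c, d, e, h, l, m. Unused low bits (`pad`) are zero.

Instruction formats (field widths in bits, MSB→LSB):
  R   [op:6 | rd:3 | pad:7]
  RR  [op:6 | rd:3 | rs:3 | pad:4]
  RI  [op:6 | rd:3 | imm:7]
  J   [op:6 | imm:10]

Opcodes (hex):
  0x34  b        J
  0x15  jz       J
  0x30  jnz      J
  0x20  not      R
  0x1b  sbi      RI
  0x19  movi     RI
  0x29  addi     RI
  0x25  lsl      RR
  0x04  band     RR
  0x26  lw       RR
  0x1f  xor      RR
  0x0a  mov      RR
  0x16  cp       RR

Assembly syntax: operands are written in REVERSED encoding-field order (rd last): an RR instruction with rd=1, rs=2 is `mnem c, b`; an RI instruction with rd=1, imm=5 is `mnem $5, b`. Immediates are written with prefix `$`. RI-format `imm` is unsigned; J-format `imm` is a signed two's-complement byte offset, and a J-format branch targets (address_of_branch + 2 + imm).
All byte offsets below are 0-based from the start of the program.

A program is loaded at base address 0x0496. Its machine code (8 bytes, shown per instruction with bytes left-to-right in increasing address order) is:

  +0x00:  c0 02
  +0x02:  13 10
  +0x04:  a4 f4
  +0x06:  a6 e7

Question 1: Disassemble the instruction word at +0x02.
band b, l

+0x02: 13 10 ⇒ word 0x1310 (big)
  op=0x1310>>10=0x4 ⇒ band (RR)
  rd@[9:7]=0x6 ⇒ l
  rs@[6:4]=0x1 ⇒ b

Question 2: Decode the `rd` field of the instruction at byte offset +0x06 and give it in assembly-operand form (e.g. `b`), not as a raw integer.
h

+0x06: a6 e7 ⇒ word 0xa6e7 (big)
  opcode bits[15:10]=0x29: addi/RI
  [9:7] rd=5 = h
  [6:0] imm=103 = $103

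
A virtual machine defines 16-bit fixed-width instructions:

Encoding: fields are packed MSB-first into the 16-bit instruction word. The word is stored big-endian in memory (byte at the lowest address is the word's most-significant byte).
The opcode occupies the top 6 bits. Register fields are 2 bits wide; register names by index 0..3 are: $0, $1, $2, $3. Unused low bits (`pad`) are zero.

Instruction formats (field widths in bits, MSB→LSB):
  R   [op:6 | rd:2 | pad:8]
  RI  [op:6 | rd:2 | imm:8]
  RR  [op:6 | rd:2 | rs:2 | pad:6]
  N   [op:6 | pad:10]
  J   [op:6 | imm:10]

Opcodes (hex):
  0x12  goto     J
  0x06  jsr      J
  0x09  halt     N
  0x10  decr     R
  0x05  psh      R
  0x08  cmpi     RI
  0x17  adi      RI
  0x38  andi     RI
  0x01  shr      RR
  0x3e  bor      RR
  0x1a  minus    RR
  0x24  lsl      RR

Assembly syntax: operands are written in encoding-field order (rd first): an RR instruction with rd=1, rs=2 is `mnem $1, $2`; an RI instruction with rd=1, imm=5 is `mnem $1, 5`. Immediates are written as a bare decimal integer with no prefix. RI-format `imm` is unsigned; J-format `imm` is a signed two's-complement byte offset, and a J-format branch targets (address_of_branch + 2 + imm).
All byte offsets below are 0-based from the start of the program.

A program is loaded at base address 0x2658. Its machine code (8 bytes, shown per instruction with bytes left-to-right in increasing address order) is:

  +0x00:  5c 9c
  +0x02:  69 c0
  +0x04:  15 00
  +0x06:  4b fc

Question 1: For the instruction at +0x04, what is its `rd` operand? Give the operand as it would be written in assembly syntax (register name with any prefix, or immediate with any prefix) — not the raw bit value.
[04] 15 00 → 0x1500
  top 6b → 0x5 → psh [R]
  rd: (w>>8)&0x3=0x1 → $1

$1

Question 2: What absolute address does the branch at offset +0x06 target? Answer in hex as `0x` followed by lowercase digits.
0x265c

off 0x06: read 4b fc as big → 0x4bfc
  opcode bits[15:10]=0x12: goto/J
  [9:0] imm=1020 (s10→-4) = -4
  target = base 0x2658 + off 0x06 + 2 + imm -4 = 0x265c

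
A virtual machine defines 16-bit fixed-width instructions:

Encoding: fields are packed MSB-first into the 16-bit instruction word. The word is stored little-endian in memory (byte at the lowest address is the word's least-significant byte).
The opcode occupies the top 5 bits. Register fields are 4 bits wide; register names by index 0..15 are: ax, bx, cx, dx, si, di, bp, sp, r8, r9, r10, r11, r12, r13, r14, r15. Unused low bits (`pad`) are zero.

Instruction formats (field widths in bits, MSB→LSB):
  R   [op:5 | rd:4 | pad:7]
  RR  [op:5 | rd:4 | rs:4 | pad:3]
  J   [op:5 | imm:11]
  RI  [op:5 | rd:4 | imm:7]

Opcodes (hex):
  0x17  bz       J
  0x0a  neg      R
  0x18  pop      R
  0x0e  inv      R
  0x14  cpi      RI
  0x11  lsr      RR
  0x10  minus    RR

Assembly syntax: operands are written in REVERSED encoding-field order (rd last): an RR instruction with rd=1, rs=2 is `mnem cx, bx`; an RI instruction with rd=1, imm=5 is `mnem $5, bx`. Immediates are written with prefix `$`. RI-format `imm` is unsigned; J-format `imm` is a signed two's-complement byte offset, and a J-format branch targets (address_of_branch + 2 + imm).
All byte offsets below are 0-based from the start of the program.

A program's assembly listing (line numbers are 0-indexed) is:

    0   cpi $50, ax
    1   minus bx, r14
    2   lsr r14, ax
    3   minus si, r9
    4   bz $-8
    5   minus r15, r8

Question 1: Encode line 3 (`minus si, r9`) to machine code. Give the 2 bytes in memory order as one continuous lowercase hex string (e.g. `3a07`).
a084

L3: minus op=0x10:5|rd=9:4|rs=4:4|pad=0:3 ⇒ 0x84a0 ⇒ little a0 84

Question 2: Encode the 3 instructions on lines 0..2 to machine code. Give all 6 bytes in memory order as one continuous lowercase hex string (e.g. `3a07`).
32a008877088

0. cpi fields op=0x14:5|rd=0:4|imm=50:7 → word a032h → 32 a0
1. minus fields op=0x10:5|rd=14:4|rs=1:4|pad=0:3 → word 8708h → 08 87
2. lsr fields op=0x11:5|rd=0:4|rs=14:4|pad=0:3 → word 8870h → 70 88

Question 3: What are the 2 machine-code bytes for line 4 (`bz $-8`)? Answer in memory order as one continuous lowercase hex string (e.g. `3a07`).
line 4 (bz): pack op=0x17:5|imm=-8:11 = 0xbff8; little→ f8 bf

f8bf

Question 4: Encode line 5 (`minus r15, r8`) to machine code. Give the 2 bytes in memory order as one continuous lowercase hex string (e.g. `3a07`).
7884

L5: minus op=0x10:5|rd=8:4|rs=15:4|pad=0:3 ⇒ 0x8478 ⇒ little 78 84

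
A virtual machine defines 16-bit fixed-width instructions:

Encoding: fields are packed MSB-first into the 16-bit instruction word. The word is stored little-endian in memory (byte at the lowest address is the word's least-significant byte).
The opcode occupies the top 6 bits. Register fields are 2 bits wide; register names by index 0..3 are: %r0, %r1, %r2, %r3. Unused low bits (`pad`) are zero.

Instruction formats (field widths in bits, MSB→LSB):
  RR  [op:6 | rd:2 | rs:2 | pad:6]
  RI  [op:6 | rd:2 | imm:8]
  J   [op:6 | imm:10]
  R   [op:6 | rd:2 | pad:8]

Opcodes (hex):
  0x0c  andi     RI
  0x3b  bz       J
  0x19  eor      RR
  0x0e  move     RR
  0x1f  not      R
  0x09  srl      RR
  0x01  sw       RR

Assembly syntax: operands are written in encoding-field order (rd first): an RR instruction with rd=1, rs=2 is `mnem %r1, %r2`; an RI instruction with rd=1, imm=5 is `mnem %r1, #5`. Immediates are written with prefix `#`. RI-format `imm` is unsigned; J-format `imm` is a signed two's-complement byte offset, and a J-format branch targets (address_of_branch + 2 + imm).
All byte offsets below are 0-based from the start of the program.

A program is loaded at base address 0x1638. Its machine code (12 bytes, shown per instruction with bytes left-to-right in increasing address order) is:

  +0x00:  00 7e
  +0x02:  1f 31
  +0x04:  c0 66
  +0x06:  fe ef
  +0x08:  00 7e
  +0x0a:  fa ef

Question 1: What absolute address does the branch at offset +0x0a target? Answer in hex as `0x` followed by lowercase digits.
0x163e

[0a] fa ef → 0xeffa
  top 6b → 0x3b → bz [J]
  imm@[9:0]=0x3fa (s10→-6) ⇒ #-6
  target = base 0x1638 + off 0x0a + 2 + imm -6 = 0x163e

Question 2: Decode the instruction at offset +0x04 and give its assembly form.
+0x04: c0 66 ⇒ word 0x66c0 (little)
  op=0x66c0>>10=0x19 ⇒ eor (RR)
  rd: (w>>8)&0x3=0x2 → %r2
  rs: (w>>6)&0x3=0x3 → %r3

eor %r2, %r3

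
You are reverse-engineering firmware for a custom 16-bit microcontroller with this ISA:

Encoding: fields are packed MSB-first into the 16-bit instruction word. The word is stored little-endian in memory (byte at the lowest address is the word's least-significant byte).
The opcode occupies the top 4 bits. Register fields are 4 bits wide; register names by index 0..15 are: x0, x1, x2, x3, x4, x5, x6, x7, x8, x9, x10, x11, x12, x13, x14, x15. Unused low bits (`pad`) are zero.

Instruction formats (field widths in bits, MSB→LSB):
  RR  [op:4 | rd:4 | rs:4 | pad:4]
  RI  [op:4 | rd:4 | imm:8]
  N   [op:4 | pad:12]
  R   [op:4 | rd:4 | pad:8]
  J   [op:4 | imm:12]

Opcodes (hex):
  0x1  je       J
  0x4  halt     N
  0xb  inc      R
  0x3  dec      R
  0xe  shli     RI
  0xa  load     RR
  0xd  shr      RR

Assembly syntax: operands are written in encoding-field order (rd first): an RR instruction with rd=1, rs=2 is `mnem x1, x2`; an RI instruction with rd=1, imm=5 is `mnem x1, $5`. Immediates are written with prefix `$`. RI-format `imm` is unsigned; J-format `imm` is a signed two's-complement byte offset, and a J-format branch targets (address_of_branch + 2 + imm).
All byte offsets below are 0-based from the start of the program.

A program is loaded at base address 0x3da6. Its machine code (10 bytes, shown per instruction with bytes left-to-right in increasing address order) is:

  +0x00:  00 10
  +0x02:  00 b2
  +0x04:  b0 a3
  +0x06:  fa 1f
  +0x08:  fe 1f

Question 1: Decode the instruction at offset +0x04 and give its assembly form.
+0x04: b0 a3 ⇒ word 0xa3b0 (little)
  op=0xa3b0>>12=0xa ⇒ load (RR)
  rd@[11:8]=0x3 ⇒ x3
  rs@[7:4]=0xb ⇒ x11

load x3, x11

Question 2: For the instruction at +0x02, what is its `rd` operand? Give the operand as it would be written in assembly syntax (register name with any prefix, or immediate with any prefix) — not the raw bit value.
x2

@+02  little-endian(00 b2) = 0xb200
  opcode bits[15:12]=0xb: inc/R
  rd@[11:8]=0x2 ⇒ x2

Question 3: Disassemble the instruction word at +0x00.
+0x00: 00 10 ⇒ word 0x1000 (little)
  opcode bits[15:12]=0x1: je/J
  [11:0] imm=0 = $0

je $0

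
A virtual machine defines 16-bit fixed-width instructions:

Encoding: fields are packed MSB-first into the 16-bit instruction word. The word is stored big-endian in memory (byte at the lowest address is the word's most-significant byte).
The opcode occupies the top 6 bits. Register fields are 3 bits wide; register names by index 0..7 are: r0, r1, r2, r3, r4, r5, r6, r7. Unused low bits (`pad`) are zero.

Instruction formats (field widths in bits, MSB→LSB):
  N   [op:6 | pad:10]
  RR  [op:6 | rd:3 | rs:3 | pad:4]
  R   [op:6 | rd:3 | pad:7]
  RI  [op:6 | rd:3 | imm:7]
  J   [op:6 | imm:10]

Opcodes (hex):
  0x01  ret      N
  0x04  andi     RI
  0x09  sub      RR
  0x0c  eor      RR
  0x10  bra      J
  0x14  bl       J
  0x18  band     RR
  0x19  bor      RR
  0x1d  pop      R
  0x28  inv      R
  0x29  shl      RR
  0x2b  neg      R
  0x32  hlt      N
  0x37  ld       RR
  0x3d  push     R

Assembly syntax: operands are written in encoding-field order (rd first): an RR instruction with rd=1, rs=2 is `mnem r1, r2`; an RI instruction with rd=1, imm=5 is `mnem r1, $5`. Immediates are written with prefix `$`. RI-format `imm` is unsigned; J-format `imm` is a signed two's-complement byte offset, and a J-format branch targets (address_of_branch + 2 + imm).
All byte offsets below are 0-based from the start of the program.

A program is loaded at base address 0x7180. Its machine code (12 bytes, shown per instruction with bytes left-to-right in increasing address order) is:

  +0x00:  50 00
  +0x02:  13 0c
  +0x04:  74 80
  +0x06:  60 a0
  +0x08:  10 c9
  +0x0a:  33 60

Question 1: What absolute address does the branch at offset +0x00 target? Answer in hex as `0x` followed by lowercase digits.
0x7182

+0x00: 50 00 ⇒ word 0x5000 (big)
  op=0x5000>>10=0x14 ⇒ bl (J)
  [9:0] imm=0 = $0
  target = base 0x7180 + off 0x00 + 2 + imm 0 = 0x7182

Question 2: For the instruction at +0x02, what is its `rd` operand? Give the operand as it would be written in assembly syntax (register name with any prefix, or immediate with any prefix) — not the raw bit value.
r6

[02] 13 0c → 0x130c
  opcode bits[15:10]=0x4: andi/RI
  rd@[9:7]=0x6 ⇒ r6
  imm@[6:0]=0xc ⇒ $12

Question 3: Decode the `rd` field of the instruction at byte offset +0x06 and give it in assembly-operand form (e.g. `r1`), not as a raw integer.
@+06  big-endian(60 a0) = 0x60a0
  opcode bits[15:10]=0x18: band/RR
  rd: (w>>7)&0x7=0x1 → r1
  rs: (w>>4)&0x7=0x2 → r2

r1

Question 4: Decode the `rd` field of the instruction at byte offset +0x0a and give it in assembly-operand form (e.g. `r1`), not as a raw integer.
+0x0a: 33 60 ⇒ word 0x3360 (big)
  opcode bits[15:10]=0xc: eor/RR
  [9:7] rd=6 = r6
  [6:4] rs=6 = r6

r6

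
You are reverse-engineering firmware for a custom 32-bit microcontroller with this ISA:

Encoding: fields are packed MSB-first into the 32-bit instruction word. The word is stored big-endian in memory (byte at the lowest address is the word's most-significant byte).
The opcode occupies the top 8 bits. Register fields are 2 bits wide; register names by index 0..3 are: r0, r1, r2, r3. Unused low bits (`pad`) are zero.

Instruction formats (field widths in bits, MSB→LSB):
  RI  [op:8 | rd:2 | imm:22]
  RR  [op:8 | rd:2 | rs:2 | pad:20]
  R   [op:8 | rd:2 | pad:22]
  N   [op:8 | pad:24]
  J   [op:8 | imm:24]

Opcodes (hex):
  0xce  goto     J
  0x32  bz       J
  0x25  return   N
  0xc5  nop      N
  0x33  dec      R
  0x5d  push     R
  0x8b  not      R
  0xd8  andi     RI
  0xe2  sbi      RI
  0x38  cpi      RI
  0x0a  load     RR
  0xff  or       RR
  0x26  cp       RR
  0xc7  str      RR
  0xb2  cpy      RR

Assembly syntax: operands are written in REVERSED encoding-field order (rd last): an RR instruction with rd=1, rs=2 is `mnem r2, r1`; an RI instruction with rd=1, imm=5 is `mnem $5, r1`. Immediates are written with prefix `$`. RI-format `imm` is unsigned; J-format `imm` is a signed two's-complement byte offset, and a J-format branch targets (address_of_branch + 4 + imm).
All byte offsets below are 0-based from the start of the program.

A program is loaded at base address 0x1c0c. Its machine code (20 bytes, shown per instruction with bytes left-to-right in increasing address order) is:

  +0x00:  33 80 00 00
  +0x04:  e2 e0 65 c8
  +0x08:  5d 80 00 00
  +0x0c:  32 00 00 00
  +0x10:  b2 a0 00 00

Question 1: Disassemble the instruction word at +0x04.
sbi $2123208, r3

+0x04: e2 e0 65 c8 ⇒ word 0xe2e065c8 (big)
  opcode bits[31:24]=0xe2: sbi/RI
  rd@[23:22]=0x3 ⇒ r3
  imm@[21:0]=0x2065c8 ⇒ $2123208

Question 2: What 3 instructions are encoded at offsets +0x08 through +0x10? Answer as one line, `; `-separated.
push r2; bz $0; cpy r2, r2

off 0x08: read 5d 80 00 00 as big → 0x5d800000
  opcode bits[31:24]=0x5d: push/R
  rd@[23:22]=0x2 ⇒ r2
off 0x0c: read 32 00 00 00 as big → 0x32000000
  opcode bits[31:24]=0x32: bz/J
  imm@[23:0]=0x0 ⇒ $0
off 0x10: read b2 a0 00 00 as big → 0xb2a00000
  opcode bits[31:24]=0xb2: cpy/RR
  rd@[23:22]=0x2 ⇒ r2
  rs@[21:20]=0x2 ⇒ r2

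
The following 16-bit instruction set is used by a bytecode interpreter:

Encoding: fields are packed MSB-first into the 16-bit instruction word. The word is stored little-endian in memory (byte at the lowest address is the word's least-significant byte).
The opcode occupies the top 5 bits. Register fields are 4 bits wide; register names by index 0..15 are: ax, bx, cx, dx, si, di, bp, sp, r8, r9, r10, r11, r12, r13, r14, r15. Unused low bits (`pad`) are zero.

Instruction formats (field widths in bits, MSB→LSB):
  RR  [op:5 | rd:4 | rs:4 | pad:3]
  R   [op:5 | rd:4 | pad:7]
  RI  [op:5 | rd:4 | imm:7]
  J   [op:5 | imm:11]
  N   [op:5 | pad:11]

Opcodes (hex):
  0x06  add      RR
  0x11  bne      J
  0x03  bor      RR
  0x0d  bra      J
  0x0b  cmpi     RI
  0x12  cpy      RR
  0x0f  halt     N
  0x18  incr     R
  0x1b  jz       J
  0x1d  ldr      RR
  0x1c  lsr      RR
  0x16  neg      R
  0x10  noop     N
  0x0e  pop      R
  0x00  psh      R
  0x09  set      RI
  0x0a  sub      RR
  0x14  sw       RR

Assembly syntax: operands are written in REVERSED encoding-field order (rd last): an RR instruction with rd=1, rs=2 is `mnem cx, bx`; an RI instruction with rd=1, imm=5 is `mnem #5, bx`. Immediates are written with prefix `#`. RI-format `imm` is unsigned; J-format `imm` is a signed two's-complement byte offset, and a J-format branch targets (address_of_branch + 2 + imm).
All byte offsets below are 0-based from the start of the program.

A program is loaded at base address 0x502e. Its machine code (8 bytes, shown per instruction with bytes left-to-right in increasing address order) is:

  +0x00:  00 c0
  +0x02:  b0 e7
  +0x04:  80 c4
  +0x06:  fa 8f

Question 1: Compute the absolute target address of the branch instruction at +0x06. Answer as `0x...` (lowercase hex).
0x5030

off 0x06: read fa 8f as little → 0x8ffa
  op=0x8ffa>>11=0x11 ⇒ bne (J)
  [10:0] imm=2042 (s11→-6) = #-6
  target = base 0x502e + off 0x06 + 2 + imm -6 = 0x5030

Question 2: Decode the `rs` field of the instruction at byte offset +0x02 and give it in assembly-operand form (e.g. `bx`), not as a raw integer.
off 0x02: read b0 e7 as little → 0xe7b0
  op=0xe7b0>>11=0x1c ⇒ lsr (RR)
  [10:7] rd=15 = r15
  [6:3] rs=6 = bp

bp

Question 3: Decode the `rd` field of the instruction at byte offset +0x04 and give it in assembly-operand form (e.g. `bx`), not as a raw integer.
r9

@+04  little-endian(80 c4) = 0xc480
  op=0xc480>>11=0x18 ⇒ incr (R)
  rd: (w>>7)&0xf=0x9 → r9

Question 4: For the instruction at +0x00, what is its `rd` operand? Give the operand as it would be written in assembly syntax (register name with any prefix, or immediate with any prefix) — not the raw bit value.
ax

+0x00: 00 c0 ⇒ word 0xc000 (little)
  top 5b → 0x18 → incr [R]
  [10:7] rd=0 = ax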